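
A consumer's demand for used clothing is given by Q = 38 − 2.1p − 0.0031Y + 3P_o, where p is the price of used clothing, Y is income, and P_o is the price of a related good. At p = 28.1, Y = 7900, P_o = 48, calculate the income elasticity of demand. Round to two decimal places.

Substituting, Q = 38 − 2.1(28.1) − 0.0031(7900) + 3(48) = 38 − 59.01 − 24.49 + 144 = 98.5.
∂Q/∂Y = −0.0031, so E_I = -0.0031·(7900/98.5) ≈ -0.25.
E_I < 0: inferior good.

-0.25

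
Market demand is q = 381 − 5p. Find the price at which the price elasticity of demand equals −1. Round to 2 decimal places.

38.10

For linear demand q = a − bp, E = −bp/(a − bp). |E| = 1 ⇒ bp = a − bp ⇒ p = a/(2b).
p = 381/(2·5) = 38.10.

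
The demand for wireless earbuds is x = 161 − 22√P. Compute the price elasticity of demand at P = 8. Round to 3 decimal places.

At P = 8, x = 98.7746.
dx/dP = −22/(2√P) = −22/(2·2.8284).
Point elasticity E = (dx/dP)·(P/x) = -3.8891 × 8/98.7746 ≈ -0.315.
|E| < 1, so demand is inelastic at this price.

-0.315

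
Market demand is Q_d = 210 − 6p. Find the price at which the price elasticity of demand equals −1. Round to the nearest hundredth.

17.50

For linear demand Q_d = a − bp, E = −bp/(a − bp). |E| = 1 ⇒ bp = a − bp ⇒ p = a/(2b).
p = 210/(2·6) = 17.50.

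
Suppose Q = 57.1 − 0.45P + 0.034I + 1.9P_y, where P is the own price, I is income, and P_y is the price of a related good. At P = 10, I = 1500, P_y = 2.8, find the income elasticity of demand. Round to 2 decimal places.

Substituting, Q = 57.1 − 0.45(10) + 0.034(1500) + 1.9(2.8) = 57.1 − 4.5 + 51 + 5.32 = 108.92.
∂Q/∂I = +0.034, so E_I = 0.034·(1500/108.92) ≈ 0.47.
E_I ∈ (0,1): normal good (necessity).

0.47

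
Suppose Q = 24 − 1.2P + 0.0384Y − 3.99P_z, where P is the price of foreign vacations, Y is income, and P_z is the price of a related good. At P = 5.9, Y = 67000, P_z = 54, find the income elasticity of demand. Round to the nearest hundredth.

At the given point, Q = 24 − 1.2(5.9) + 0.0384(67000) − 3.99(54) = 24 − 7.08 + 2572.8 − 215.46 = 2374.26.
∂Q/∂Y = +0.0384, so E_I = 0.0384·(67000/2374.26) ≈ 1.08.
E_I > 1: normal good (luxury).

1.08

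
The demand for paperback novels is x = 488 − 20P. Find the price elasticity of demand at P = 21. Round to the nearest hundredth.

-6.18

At P = 21, x = 68.
dx/dP = −20.
Point elasticity E = (dx/dP)·(P/x) = -20 × 21/68 ≈ -6.18.
|E| > 1, so demand is elastic at this price.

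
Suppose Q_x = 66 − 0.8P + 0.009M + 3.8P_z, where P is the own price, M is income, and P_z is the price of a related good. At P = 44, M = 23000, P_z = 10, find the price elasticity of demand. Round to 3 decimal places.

-0.128

First evaluate Q_x: 66 − 0.8(44) + 0.009(23000) + 3.8(10) = 66 − 35.2 + 207 + 38 = 275.8.
∂Q_x/∂P = −0.8, so E_p = (−0.8)·(44/275.8) ≈ -0.128.
|E_p| < 1: demand is inelastic.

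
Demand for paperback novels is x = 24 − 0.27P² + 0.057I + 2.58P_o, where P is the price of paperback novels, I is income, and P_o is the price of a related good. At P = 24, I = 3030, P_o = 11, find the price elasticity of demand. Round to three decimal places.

-4.471

x = 24 − 0.27(24)² + 0.057(3030) + 2.58(11) = 24 − 155.52 + 172.71 + 28.38 = 69.57.
∂x/∂P = −2·0.27·P = -12.96, so E_p = -12.96·(24/69.57) ≈ -4.471.
|E_p| > 1: demand is elastic.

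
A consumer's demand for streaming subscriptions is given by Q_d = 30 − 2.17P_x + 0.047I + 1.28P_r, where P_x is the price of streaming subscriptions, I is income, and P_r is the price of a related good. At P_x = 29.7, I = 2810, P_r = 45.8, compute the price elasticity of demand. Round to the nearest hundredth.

-0.41

First evaluate Q_d: 30 − 2.17(29.7) + 0.047(2810) + 1.28(45.8) = 30 − 64.449 + 132.07 + 58.624 = 156.245.
∂Q_d/∂P_x = −2.17, so E_p = (−2.17)·(29.7/156.245) ≈ -0.41.
|E_p| < 1: demand is inelastic.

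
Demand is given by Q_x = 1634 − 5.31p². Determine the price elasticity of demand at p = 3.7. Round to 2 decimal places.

-0.09

At p = 3.7, Q_x = 1561.3061.
dQ_x/dp = −2·5.31·p = −39.294.
Point elasticity E = (dQ_x/dp)·(p/Q_x) = -39.294 × 3.7/1561.3061 ≈ -0.09.
|E| < 1, so demand is inelastic at this price.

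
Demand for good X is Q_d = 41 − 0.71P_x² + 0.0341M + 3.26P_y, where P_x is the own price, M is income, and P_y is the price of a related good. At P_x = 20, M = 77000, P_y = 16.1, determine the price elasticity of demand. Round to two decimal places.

-0.23

First evaluate Q_d: 41 − 0.71(20)² + 0.0341(77000) + 3.26(16.1) = 41 − 284 + 2625.7 + 52.486 = 2435.186.
∂Q_d/∂P_x = −2·0.71·P_x = -28.4, so E_p = -28.4·(20/2435.186) ≈ -0.23.
|E_p| < 1: demand is inelastic.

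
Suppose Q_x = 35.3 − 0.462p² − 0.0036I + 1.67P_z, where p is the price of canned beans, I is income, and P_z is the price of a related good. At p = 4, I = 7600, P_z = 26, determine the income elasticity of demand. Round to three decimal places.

-0.622

Substituting, Q_x = 35.3 − 0.462(4)² − 0.0036(7600) + 1.67(26) = 35.3 − 7.392 − 27.36 + 43.42 = 43.968.
∂Q_x/∂I = −0.0036, so E_I = -0.0036·(7600/43.968) ≈ -0.622.
E_I < 0: inferior good.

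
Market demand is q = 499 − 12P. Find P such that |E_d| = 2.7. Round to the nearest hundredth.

30.34

Set −bP/(a − bP) = −2.7 ⇒ bP = 2.7(a − bP) ⇒ bP(1+2.7) = 2.7·a.
P = 2.7·499/(12·3.7) ≈ 30.34.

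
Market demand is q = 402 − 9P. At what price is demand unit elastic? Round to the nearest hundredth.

22.33

For linear demand q = a − bP, E = −bP/(a − bP). |E| = 1 ⇒ bP = a − bP ⇒ P = a/(2b).
P = 402/(2·9) ≈ 22.33.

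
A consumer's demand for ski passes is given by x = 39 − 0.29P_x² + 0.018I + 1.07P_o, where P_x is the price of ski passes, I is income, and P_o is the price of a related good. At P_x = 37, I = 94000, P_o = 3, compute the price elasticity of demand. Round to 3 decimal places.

Substituting, x = 39 − 0.29(37)² + 0.018(94000) + 1.07(3) = 39 − 397.01 + 1692 + 3.21 = 1337.2.
∂x/∂P_x = −2·0.29·P_x = -21.46, so E_p = -21.46·(37/1337.2) ≈ -0.594.
|E_p| < 1: demand is inelastic.

-0.594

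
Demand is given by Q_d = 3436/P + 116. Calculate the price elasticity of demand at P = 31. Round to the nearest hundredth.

-0.49

At P = 31, Q_d = 226.8387.
dQ_d/dP = −3436/P² = −3.5754.
Point elasticity E = (dQ_d/dP)·(P/Q_d) = -3.5754 × 31/226.8387 ≈ -0.49.
|E| < 1, so demand is inelastic at this price.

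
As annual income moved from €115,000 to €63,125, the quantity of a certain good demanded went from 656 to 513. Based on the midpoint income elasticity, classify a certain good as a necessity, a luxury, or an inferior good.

necessity

%ΔQ = (513 − 656)/[(656+513)/2] = -143/584.5 ≈ -0.2447.
%ΔI = (63,125 − 115,000)/[(115,000+63,125)/2] = -51875/89062.5 ≈ -0.5825.
E_I = %ΔQ/%ΔI ≈ 0.420.
E_I ∈ (0,1): normal good (necessity).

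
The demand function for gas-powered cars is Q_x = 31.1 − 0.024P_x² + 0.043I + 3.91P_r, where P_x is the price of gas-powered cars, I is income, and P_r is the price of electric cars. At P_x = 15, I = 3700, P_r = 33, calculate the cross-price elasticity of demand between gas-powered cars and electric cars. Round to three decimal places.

0.411

Evaluating quantity at (P_x, I, P_r) gives Q_x = 31.1 − 0.024(15)² + 0.043(3700) + 3.91(33) = 31.1 − 5.4 + 159.1 + 129.03 = 313.83.
∂Q_x/∂P_r = +3.91, so E_xy = 3.91·(33/313.83) ≈ 0.411.
E_xy > 0: the goods are substitutes.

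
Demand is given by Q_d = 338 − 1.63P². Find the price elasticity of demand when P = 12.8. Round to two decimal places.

At P = 12.8, Q_d = 70.9408.
dQ_d/dP = −2·1.63·P = −41.728.
Point elasticity E = (dQ_d/dP)·(P/Q_d) = -41.728 × 12.8/70.9408 ≈ -7.53.
|E| > 1, so demand is elastic at this price.

-7.53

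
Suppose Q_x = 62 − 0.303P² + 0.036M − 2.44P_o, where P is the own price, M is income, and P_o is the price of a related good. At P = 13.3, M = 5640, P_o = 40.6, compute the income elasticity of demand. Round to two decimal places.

1.81

Q_x = 62 − 0.303(13.3)² + 0.036(5640) − 2.44(40.6) = 62 − 53.5977 + 203.04 − 99.064 = 112.3783.
∂Q_x/∂M = +0.036, so E_I = 0.036·(5640/112.3783) ≈ 1.81.
E_I > 1: normal good (luxury).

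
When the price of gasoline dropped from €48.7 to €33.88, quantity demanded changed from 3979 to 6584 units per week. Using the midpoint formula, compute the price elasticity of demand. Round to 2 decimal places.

%ΔQ = (6584 − 3979)/[(3979 + 6584)/2] = 2605/5281.5 ≈ 0.4932.
%ΔP = (33.88 − 48.7)/[(48.7 + 33.88)/2] = -14.82/41.29 ≈ -0.3589.
Arc elasticity E = %ΔQ/%ΔP ≈ 0.4932/-0.3589 ≈ -1.37.
|E| > 1: demand is elastic over this range.

-1.37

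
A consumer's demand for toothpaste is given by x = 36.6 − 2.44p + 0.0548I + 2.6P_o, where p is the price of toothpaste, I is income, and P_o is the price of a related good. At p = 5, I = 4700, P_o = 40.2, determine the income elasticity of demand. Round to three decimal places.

0.666

At the given point, x = 36.6 − 2.44(5) + 0.0548(4700) + 2.6(40.2) = 36.6 − 12.2 + 257.56 + 104.52 = 386.48.
∂x/∂I = +0.0548, so E_I = 0.0548·(4700/386.48) ≈ 0.666.
E_I ∈ (0,1): normal good (necessity).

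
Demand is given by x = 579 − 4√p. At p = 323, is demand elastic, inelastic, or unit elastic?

At p = 323, x = 507.1112.
dx/dp = −4/(2√p) = −4/(2·17.9722).
Point elasticity E = (dx/dp)·(p/x) = -0.1113 × 323/507.1112 ≈ -0.071.
|E| ≈ 0.071 < 1, so demand is inelastic.

inelastic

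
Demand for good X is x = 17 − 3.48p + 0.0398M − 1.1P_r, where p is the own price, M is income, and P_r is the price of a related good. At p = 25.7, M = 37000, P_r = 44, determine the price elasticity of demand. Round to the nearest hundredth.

-0.07

First evaluate x: 17 − 3.48(25.7) + 0.0398(37000) − 1.1(44) = 17 − 89.436 + 1472.6 − 48.4 = 1351.764.
∂x/∂p = −3.48, so E_p = (−3.48)·(25.7/1351.764) ≈ -0.07.
|E_p| < 1: demand is inelastic.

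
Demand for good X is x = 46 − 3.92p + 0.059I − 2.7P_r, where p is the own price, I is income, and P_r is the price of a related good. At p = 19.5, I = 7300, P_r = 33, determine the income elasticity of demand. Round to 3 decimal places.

Evaluating quantity at (p, I, P_r) gives x = 46 − 3.92(19.5) + 0.059(7300) − 2.7(33) = 46 − 76.44 + 430.7 − 89.1 = 311.16.
∂x/∂I = +0.059, so E_I = 0.059·(7300/311.16) ≈ 1.384.
E_I > 1: normal good (luxury).

1.384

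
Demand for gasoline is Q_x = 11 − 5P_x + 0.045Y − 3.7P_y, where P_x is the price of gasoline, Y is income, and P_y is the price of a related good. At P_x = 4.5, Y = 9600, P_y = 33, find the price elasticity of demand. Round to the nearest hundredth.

Substituting, Q_x = 11 − 5(4.5) + 0.045(9600) − 3.7(33) = 11 − 22.5 + 432 − 122.1 = 298.4.
∂Q_x/∂P_x = −5, so E_p = (−5)·(4.5/298.4) ≈ -0.08.
|E_p| < 1: demand is inelastic.

-0.08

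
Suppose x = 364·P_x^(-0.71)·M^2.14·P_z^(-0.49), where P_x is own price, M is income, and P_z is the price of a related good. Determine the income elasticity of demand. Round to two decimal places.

For a Cobb–Douglas (constant-elasticity) form x = A·M^α·…, the elasticity with respect to M equals the exponent α at every point.
Here the exponent on M is 2.14, so the income elasticity of demand is 2.14.

2.14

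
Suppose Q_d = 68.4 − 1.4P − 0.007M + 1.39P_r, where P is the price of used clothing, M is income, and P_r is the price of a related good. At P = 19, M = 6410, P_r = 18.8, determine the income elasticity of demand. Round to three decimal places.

Q_d = 68.4 − 1.4(19) − 0.007(6410) + 1.39(18.8) = 68.4 − 26.6 − 44.87 + 26.132 = 23.062.
∂Q_d/∂M = −0.007, so E_I = -0.007·(6410/23.062) ≈ -1.946.
E_I < 0: inferior good.

-1.946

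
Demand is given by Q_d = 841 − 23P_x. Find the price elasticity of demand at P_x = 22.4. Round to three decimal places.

-1.581

At P_x = 22.4, Q_d = 325.8.
dQ_d/dP_x = −23.
Point elasticity E = (dQ_d/dP_x)·(P_x/Q_d) = -23 × 22.4/325.8 ≈ -1.581.
|E| > 1, so demand is elastic at this price.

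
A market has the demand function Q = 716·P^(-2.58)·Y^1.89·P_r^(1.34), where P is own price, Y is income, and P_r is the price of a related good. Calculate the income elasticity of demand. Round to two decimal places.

For a Cobb–Douglas (constant-elasticity) form Q = A·Y^α·…, the elasticity with respect to Y equals the exponent α at every point.
Here the exponent on Y is 1.89, so the income elasticity of demand is 1.89.

1.89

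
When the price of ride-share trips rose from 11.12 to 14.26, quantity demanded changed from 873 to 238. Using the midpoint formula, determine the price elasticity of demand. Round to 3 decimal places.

%Δq = (238 − 873)/[(873 + 238)/2] = -635/555.5 ≈ -1.1431.
%Δp = (14.26 − 11.12)/[(11.12 + 14.26)/2] = 3.14/12.69 ≈ 0.2474.
Arc elasticity E = %Δq/%Δp ≈ -1.1431/0.2474 ≈ -4.620.
|E| > 1: demand is elastic over this range.

-4.620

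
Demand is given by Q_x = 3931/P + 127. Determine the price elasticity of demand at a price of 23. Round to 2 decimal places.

At P = 23, Q_x = 297.913.
dQ_x/dP = −3931/P² = −7.431.
Point elasticity E = (dQ_x/dP)·(P/Q_x) = -7.431 × 23/297.913 ≈ -0.57.
|E| < 1, so demand is inelastic at this price.

-0.57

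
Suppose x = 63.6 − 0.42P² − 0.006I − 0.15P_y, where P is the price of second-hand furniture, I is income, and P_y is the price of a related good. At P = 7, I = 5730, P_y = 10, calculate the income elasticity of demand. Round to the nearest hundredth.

Evaluating quantity at (P, I, P_y) gives x = 63.6 − 0.42(7)² − 0.006(5730) − 0.15(10) = 63.6 − 20.58 − 34.38 − 1.5 = 7.14.
∂x/∂I = −0.006, so E_I = -0.006·(5730/7.14) ≈ -4.82.
E_I < 0: inferior good.

-4.82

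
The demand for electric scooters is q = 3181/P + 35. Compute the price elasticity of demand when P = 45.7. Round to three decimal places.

At P = 45.7, q = 104.6061.
dq/dP = −3181/P² = −1.5231.
Point elasticity E = (dq/dP)·(P/q) = -1.5231 × 45.7/104.6061 ≈ -0.665.
|E| < 1, so demand is inelastic at this price.

-0.665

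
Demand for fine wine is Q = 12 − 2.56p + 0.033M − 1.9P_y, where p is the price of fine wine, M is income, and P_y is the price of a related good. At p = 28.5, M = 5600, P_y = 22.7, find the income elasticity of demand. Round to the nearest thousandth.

At the given point, Q = 12 − 2.56(28.5) + 0.033(5600) − 1.9(22.7) = 12 − 72.96 + 184.8 − 43.13 = 80.71.
∂Q/∂M = +0.033, so E_I = 0.033·(5600/80.71) ≈ 2.290.
E_I > 1: normal good (luxury).

2.290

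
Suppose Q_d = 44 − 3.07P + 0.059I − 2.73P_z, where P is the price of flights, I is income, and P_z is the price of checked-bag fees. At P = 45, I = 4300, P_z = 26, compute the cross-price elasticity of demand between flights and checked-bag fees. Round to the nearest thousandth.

-0.801

At the given point, Q_d = 44 − 3.07(45) + 0.059(4300) − 2.73(26) = 44 − 138.15 + 253.7 − 70.98 = 88.57.
∂Q_d/∂P_z = −2.73, so E_xy = -2.73·(26/88.57) ≈ -0.801.
E_xy < 0: the goods are complements.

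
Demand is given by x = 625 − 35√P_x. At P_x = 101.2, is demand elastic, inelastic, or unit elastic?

inelastic

At P_x = 101.2, x = 272.9063.
dx/dP_x = −35/(2√P_x) = −35/(2·10.0598).
Point elasticity E = (dx/dP_x)·(P_x/x) = -1.7396 × 101.2/272.9063 ≈ -0.645.
|E| ≈ 0.645 < 1, so demand is inelastic.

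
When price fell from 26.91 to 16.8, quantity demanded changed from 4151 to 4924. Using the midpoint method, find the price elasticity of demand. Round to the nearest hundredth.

%ΔQ = (4924 − 4151)/[(4151 + 4924)/2] = 773/4537.5 ≈ 0.1704.
%ΔP = (16.8 − 26.91)/[(26.91 + 16.8)/2] = -10.11/21.855 ≈ -0.4626.
Arc elasticity E = %ΔQ/%ΔP ≈ 0.1704/-0.4626 ≈ -0.37.
|E| < 1: demand is inelastic over this range.

-0.37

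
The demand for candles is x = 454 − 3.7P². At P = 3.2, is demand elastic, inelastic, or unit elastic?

At P = 3.2, x = 416.112.
dx/dP = −2·3.7·P = −23.68.
Point elasticity E = (dx/dP)·(P/x) = -23.68 × 3.2/416.112 ≈ -0.182.
|E| ≈ 0.182 < 1, so demand is inelastic.

inelastic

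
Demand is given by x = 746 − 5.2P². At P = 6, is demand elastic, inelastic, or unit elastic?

At P = 6, x = 558.8.
dx/dP = −2·5.2·P = −62.4.
Point elasticity E = (dx/dP)·(P/x) = -62.4 × 6/558.8 ≈ -0.670.
|E| ≈ 0.670 < 1, so demand is inelastic.

inelastic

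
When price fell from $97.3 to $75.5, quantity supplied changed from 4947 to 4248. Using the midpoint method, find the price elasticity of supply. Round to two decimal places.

0.60

%ΔQ = (4248 − 4947)/[(4947 + 4248)/2] = -699/4597.5 ≈ -0.1520.
%Δp = (75.5 − 97.3)/[(97.3 + 75.5)/2] = -21.8/86.4 ≈ -0.2523.
Arc elasticity E = %ΔQ/%Δp ≈ -0.1520/-0.2523 ≈ 0.60.
|E| < 1: supply is inelastic over this range.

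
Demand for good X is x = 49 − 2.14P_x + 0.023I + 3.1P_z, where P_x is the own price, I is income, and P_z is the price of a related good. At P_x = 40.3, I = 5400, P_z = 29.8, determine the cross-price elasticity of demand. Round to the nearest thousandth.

0.515

First evaluate x: 49 − 2.14(40.3) + 0.023(5400) + 3.1(29.8) = 49 − 86.242 + 124.2 + 92.38 = 179.338.
∂x/∂P_z = +3.1, so E_xy = 3.1·(29.8/179.338) ≈ 0.515.
E_xy > 0: the goods are substitutes.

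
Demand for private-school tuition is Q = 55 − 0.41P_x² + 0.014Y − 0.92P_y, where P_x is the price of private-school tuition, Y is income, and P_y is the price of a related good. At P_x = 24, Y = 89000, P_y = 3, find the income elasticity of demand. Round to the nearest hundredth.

1.17

At the given point, Q = 55 − 0.41(24)² + 0.014(89000) − 0.92(3) = 55 − 236.16 + 1246 − 2.76 = 1062.08.
∂Q/∂Y = +0.014, so E_I = 0.014·(89000/1062.08) ≈ 1.17.
E_I > 1: normal good (luxury).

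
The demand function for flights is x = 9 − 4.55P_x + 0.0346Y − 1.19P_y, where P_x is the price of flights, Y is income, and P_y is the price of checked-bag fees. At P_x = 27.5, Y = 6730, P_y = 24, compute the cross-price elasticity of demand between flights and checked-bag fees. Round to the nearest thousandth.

-0.324

At the given point, x = 9 − 4.55(27.5) + 0.0346(6730) − 1.19(24) = 9 − 125.125 + 232.858 − 28.56 = 88.173.
∂x/∂P_y = −1.19, so E_xy = -1.19·(24/88.173) ≈ -0.324.
E_xy < 0: the goods are complements.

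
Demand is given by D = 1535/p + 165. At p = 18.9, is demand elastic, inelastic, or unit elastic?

At p = 18.9, D = 246.2169.
dD/dp = −1535/p² = −4.2972.
Point elasticity E = (dD/dp)·(p/D) = -4.2972 × 18.9/246.2169 ≈ -0.330.
|E| ≈ 0.330 < 1, so demand is inelastic.

inelastic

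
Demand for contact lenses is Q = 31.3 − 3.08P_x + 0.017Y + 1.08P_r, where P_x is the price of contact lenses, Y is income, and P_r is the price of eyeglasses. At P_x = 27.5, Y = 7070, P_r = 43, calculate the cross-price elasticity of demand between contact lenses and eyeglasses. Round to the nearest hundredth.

0.41

Q = 31.3 − 3.08(27.5) + 0.017(7070) + 1.08(43) = 31.3 − 84.7 + 120.19 + 46.44 = 113.23.
∂Q/∂P_r = +1.08, so E_xy = 1.08·(43/113.23) ≈ 0.41.
E_xy > 0: the goods are substitutes.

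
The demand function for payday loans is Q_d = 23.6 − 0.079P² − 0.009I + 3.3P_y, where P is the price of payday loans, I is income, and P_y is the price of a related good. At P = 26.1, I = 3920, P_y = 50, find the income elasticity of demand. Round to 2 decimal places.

Evaluating quantity at (P, I, P_y) gives Q_d = 23.6 − 0.079(26.1)² − 0.009(3920) + 3.3(50) = 23.6 − 53.8156 − 35.28 + 165 = 99.5044.
∂Q_d/∂I = −0.009, so E_I = -0.009·(3920/99.5044) ≈ -0.35.
E_I < 0: inferior good.

-0.35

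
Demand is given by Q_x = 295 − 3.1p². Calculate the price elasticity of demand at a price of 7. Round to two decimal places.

-2.12

At p = 7, Q_x = 143.1.
dQ_x/dp = −2·3.1·p = −43.4.
Point elasticity E = (dQ_x/dp)·(p/Q_x) = -43.4 × 7/143.1 ≈ -2.12.
|E| > 1, so demand is elastic at this price.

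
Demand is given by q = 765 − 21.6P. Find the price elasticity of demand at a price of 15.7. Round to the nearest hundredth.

At P = 15.7, q = 425.88.
dq/dP = −21.6.
Point elasticity E = (dq/dP)·(P/q) = -21.6 × 15.7/425.88 ≈ -0.80.
|E| < 1, so demand is inelastic at this price.

-0.80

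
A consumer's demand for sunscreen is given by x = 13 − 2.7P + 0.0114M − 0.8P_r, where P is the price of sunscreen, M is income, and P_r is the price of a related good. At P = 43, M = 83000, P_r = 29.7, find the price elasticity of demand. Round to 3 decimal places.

-0.142

Substituting, x = 13 − 2.7(43) + 0.0114(83000) − 0.8(29.7) = 13 − 116.1 + 946.2 − 23.76 = 819.34.
∂x/∂P = −2.7, so E_p = (−2.7)·(43/819.34) ≈ -0.142.
|E_p| < 1: demand is inelastic.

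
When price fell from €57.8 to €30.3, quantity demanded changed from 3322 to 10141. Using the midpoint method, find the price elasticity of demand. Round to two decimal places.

%ΔQ = (10141 − 3322)/[(3322 + 10141)/2] = 6819/6731.5 ≈ 1.0130.
%ΔP = (30.3 − 57.8)/[(57.8 + 30.3)/2] = -27.5/44.05 ≈ -0.6243.
Arc elasticity E = %ΔQ/%ΔP ≈ 1.0130/-0.6243 ≈ -1.62.
|E| > 1: demand is elastic over this range.

-1.62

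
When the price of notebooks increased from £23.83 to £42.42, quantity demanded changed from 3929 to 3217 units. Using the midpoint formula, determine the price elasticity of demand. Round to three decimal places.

%ΔQ = (3217 − 3929)/[(3929 + 3217)/2] = -712/3573 ≈ -0.1993.
%ΔP = (42.42 − 23.83)/[(23.83 + 42.42)/2] = 18.59/33.125 ≈ 0.5612.
Arc elasticity E = %ΔQ/%ΔP ≈ -0.1993/0.5612 ≈ -0.355.
|E| < 1: demand is inelastic over this range.

-0.355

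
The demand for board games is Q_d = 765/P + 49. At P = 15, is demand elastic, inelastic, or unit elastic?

At P = 15, Q_d = 100.
dQ_d/dP = −765/P² = −3.4.
Point elasticity E = (dQ_d/dP)·(P/Q_d) = -3.4 × 15/100 ≈ -0.510.
|E| ≈ 0.510 < 1, so demand is inelastic.

inelastic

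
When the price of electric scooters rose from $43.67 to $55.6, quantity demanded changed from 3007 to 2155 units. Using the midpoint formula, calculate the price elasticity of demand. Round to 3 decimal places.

-1.373

%ΔQ = (2155 − 3007)/[(3007 + 2155)/2] = -852/2581 ≈ -0.3301.
%ΔP = (55.6 − 43.67)/[(43.67 + 55.6)/2] = 11.93/49.635 ≈ 0.2404.
Arc elasticity E = %ΔQ/%ΔP ≈ -0.3301/0.2404 ≈ -1.373.
|E| > 1: demand is elastic over this range.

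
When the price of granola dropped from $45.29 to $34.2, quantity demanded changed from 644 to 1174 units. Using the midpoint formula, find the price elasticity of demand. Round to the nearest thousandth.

%Δq = (1174 − 644)/[(644 + 1174)/2] = 530/909 ≈ 0.5831.
%Δp = (34.2 − 45.29)/[(45.29 + 34.2)/2] = -11.09/39.745 ≈ -0.2790.
Arc elasticity E = %Δq/%Δp ≈ 0.5831/-0.2790 ≈ -2.090.
|E| > 1: demand is elastic over this range.

-2.090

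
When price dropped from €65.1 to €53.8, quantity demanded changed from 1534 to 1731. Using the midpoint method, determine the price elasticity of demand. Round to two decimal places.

%ΔQ = (1731 − 1534)/[(1534 + 1731)/2] = 197/1632.5 ≈ 0.1207.
%ΔP = (53.8 − 65.1)/[(65.1 + 53.8)/2] = -11.3/59.45 ≈ -0.1901.
Arc elasticity E = %ΔQ/%ΔP ≈ 0.1207/-0.1901 ≈ -0.63.
|E| < 1: demand is inelastic over this range.

-0.63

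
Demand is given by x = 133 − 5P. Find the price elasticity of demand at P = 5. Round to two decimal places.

-0.23

At P = 5, x = 108.
dx/dP = −5.
Point elasticity E = (dx/dP)·(P/x) = -5 × 5/108 ≈ -0.23.
|E| < 1, so demand is inelastic at this price.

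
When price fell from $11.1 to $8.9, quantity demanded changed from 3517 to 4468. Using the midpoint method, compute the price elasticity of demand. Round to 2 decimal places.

-1.08

%ΔQ = (4468 − 3517)/[(3517 + 4468)/2] = 951/3992.5 ≈ 0.2382.
%Δp = (8.9 − 11.1)/[(11.1 + 8.9)/2] = -2.2/10 ≈ -0.2200.
Arc elasticity E = %ΔQ/%Δp ≈ 0.2382/-0.2200 ≈ -1.08.
|E| > 1: demand is elastic over this range.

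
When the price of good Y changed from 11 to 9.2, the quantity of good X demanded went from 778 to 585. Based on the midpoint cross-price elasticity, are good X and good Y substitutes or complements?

substitutes

%ΔQ_x = (585 − 778)/[(778+585)/2] = -193/681.5 ≈ -0.2832.
%ΔP_y = (9.2 − 11)/[(11+9.2)/2] ≈ -0.1782.
E_xy = -0.2832/-0.1782 ≈ 1.589.
E_xy > 0, so the goods are substitutes.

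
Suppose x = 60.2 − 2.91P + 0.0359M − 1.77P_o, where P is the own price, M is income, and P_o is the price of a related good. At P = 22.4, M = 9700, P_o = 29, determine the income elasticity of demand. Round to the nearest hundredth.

1.19

First evaluate x: 60.2 − 2.91(22.4) + 0.0359(9700) − 1.77(29) = 60.2 − 65.184 + 348.23 − 51.33 = 291.916.
∂x/∂M = +0.0359, so E_I = 0.0359·(9700/291.916) ≈ 1.19.
E_I > 1: normal good (luxury).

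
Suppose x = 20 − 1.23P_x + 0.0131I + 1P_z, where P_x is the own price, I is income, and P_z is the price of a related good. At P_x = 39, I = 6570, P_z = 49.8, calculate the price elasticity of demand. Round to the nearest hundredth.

-0.44

x = 20 − 1.23(39) + 0.0131(6570) + 1(49.8) = 20 − 47.97 + 86.067 + 49.8 = 107.897.
∂x/∂P_x = −1.23, so E_p = (−1.23)·(39/107.897) ≈ -0.44.
|E_p| < 1: demand is inelastic.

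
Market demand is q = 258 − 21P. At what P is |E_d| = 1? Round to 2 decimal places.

6.14

For linear demand q = a − bP, E = −bP/(a − bP). |E| = 1 ⇒ bP = a − bP ⇒ P = a/(2b).
P = 258/(2·21) ≈ 6.14.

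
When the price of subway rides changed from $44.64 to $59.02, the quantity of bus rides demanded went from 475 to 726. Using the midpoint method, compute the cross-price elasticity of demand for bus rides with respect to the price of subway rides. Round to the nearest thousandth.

%ΔQ_x = (726 − 475)/[(475+726)/2] = 251/600.5 ≈ 0.4180.
%ΔP_y = (59.02 − 44.64)/[(44.64+59.02)/2] ≈ 0.2774.
E_xy = 0.4180/0.2774 ≈ 1.507.
E_xy > 0, so bus rides and subway rides are substitutes.

1.507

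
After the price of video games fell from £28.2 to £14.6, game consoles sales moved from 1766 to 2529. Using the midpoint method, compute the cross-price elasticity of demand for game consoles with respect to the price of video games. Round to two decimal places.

-0.56

%ΔQ_x = (2529 − 1766)/[(1766+2529)/2] = 763/2147.5 ≈ 0.3553.
%ΔP_y = (14.6 − 28.2)/[(28.2+14.6)/2] ≈ -0.6355.
E_xy = 0.3553/-0.6355 ≈ -0.56.
E_xy < 0, so game consoles and video games are complements.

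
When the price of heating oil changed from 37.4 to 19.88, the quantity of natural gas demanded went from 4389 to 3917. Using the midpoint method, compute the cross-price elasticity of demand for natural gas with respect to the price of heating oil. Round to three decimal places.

0.186

%ΔQ_x = (3917 − 4389)/[(4389+3917)/2] = -472/4153 ≈ -0.1137.
%ΔP_y = (19.88 − 37.4)/[(37.4+19.88)/2] ≈ -0.6117.
E_xy = -0.1137/-0.6117 ≈ 0.186.
E_xy > 0, so natural gas and heating oil are substitutes.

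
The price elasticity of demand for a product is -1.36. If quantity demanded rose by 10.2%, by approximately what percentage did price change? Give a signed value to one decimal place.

-7.5

%ΔQ ≈ E × %ΔP ⇒ %ΔP = %ΔQ / E = (10.2%)/(-1.36) = -7.5%.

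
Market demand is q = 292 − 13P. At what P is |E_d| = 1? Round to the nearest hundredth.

11.23

For linear demand q = a − bP, E = −bP/(a − bP). |E| = 1 ⇒ bP = a − bP ⇒ P = a/(2b).
P = 292/(2·13) ≈ 11.23.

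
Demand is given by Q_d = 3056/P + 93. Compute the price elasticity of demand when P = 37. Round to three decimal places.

At P = 37, Q_d = 175.5946.
dQ_d/dP = −3056/P² = −2.2323.
Point elasticity E = (dQ_d/dP)·(P/Q_d) = -2.2323 × 37/175.5946 ≈ -0.470.
|E| < 1, so demand is inelastic at this price.

-0.470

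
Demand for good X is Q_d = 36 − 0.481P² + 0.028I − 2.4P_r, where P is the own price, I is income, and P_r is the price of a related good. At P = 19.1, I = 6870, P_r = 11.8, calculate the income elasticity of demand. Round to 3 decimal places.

7.830

Q_d = 36 − 0.481(19.1)² + 0.028(6870) − 2.4(11.8) = 36 − 175.4736 + 192.36 − 28.32 = 24.5664.
∂Q_d/∂I = +0.028, so E_I = 0.028·(6870/24.5664) ≈ 7.830.
E_I > 1: normal good (luxury).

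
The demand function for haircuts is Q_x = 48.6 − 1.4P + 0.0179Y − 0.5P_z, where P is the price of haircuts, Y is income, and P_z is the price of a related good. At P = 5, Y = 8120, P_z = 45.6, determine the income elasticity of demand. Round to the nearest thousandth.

0.885

Evaluating quantity at (P, Y, P_z) gives Q_x = 48.6 − 1.4(5) + 0.0179(8120) − 0.5(45.6) = 48.6 − 7 + 145.348 − 22.8 = 164.148.
∂Q_x/∂Y = +0.0179, so E_I = 0.0179·(8120/164.148) ≈ 0.885.
E_I ∈ (0,1): normal good (necessity).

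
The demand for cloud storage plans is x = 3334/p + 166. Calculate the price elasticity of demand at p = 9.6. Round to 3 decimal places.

-0.677

At p = 9.6, x = 513.2917.
dx/dp = −3334/p² = −36.1762.
Point elasticity E = (dx/dp)·(p/x) = -36.1762 × 9.6/513.2917 ≈ -0.677.
|E| < 1, so demand is inelastic at this price.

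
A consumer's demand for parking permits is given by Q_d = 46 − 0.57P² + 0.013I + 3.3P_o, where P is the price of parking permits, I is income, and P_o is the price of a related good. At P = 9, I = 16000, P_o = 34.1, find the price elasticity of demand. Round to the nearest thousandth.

Q_d = 46 − 0.57(9)² + 0.013(16000) + 3.3(34.1) = 46 − 46.17 + 208 + 112.53 = 320.36.
∂Q_d/∂P = −2·0.57·P = -10.26, so E_p = -10.26·(9/320.36) ≈ -0.288.
|E_p| < 1: demand is inelastic.

-0.288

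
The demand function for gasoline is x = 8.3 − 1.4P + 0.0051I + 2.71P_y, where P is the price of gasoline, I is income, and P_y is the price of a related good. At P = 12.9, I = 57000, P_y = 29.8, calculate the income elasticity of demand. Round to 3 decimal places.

0.804

First evaluate x: 8.3 − 1.4(12.9) + 0.0051(57000) + 2.71(29.8) = 8.3 − 18.06 + 290.7 + 80.758 = 361.698.
∂x/∂I = +0.0051, so E_I = 0.0051·(57000/361.698) ≈ 0.804.
E_I ∈ (0,1): normal good (necessity).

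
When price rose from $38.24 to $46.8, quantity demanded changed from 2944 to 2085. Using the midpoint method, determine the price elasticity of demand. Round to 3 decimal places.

-1.697

%ΔQ = (2085 − 2944)/[(2944 + 2085)/2] = -859/2514.5 ≈ -0.3416.
%Δp = (46.8 − 38.24)/[(38.24 + 46.8)/2] = 8.56/42.52 ≈ 0.2013.
Arc elasticity E = %ΔQ/%Δp ≈ -0.3416/0.2013 ≈ -1.697.
|E| > 1: demand is elastic over this range.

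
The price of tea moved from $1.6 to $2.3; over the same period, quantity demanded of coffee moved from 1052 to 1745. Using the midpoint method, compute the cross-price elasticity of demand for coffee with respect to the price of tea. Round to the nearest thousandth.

%ΔQ_x = (1745 − 1052)/[(1052+1745)/2] = 693/1398.5 ≈ 0.4955.
%ΔP_y = (2.3 − 1.6)/[(1.6+2.3)/2] ≈ 0.3590.
E_xy = 0.4955/0.3590 ≈ 1.380.
E_xy > 0, so coffee and tea are substitutes.

1.380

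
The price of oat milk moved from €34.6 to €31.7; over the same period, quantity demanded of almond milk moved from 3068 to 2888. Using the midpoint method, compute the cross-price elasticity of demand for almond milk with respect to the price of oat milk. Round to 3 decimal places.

%ΔQ_x = (2888 − 3068)/[(3068+2888)/2] = -180/2978 ≈ -0.0604.
%ΔP_y = (31.7 − 34.6)/[(34.6+31.7)/2] ≈ -0.0875.
E_xy = -0.0604/-0.0875 ≈ 0.691.
E_xy > 0, so almond milk and oat milk are substitutes.

0.691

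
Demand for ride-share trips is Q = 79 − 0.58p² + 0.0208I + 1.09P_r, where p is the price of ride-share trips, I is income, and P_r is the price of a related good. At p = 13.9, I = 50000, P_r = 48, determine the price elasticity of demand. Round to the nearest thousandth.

-0.212

Evaluating quantity at (p, I, P_r) gives Q = 79 − 0.58(13.9)² + 0.0208(50000) + 1.09(48) = 79 − 112.0618 + 1040 + 52.32 = 1059.2582.
∂Q/∂p = −2·0.58·p = -16.124, so E_p = -16.124·(13.9/1059.2582) ≈ -0.212.
|E_p| < 1: demand is inelastic.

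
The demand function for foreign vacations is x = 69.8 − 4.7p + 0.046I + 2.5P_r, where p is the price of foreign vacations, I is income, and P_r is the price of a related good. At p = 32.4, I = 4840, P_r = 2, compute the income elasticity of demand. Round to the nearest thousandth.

At the given point, x = 69.8 − 4.7(32.4) + 0.046(4840) + 2.5(2) = 69.8 − 152.28 + 222.64 + 5 = 145.16.
∂x/∂I = +0.046, so E_I = 0.046·(4840/145.16) ≈ 1.534.
E_I > 1: normal good (luxury).

1.534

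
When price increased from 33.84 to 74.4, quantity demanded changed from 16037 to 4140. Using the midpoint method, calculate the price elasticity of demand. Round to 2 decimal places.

-1.57

%ΔQ = (4140 − 16037)/[(16037 + 4140)/2] = -11897/10088.5 ≈ -1.1793.
%ΔP = (74.4 − 33.84)/[(33.84 + 74.4)/2] = 40.56/54.12 ≈ 0.7494.
Arc elasticity E = %ΔQ/%ΔP ≈ -1.1793/0.7494 ≈ -1.57.
|E| > 1: demand is elastic over this range.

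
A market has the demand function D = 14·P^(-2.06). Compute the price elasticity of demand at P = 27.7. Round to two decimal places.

For a Cobb–Douglas (constant-elasticity) form D = A·P^α·…, the elasticity with respect to P equals the exponent α at every point.
Here the exponent on P is -2.06, so the price elasticity of demand is -2.06.

-2.06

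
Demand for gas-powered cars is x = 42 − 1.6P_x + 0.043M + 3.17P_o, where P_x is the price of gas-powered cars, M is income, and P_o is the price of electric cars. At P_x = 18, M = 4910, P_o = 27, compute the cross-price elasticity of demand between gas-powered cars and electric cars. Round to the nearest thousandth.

0.276

Evaluating quantity at (P_x, M, P_o) gives x = 42 − 1.6(18) + 0.043(4910) + 3.17(27) = 42 − 28.8 + 211.13 + 85.59 = 309.92.
∂x/∂P_o = +3.17, so E_xy = 3.17·(27/309.92) ≈ 0.276.
E_xy > 0: the goods are substitutes.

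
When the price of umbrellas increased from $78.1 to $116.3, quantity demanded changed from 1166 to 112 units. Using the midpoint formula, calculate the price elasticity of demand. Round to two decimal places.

-4.20

%Δq = (112 − 1166)/[(1166 + 112)/2] = -1054/639 ≈ -1.6495.
%Δp = (116.3 − 78.1)/[(78.1 + 116.3)/2] = 38.2/97.2 ≈ 0.3930.
Arc elasticity E = %Δq/%Δp ≈ -1.6495/0.3930 ≈ -4.20.
|E| > 1: demand is elastic over this range.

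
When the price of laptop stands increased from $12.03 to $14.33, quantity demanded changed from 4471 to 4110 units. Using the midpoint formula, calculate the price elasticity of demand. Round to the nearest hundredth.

%ΔQ = (4110 − 4471)/[(4471 + 4110)/2] = -361/4290.5 ≈ -0.0841.
%ΔP = (14.33 − 12.03)/[(12.03 + 14.33)/2] = 2.3/13.18 ≈ 0.1745.
Arc elasticity E = %ΔQ/%ΔP ≈ -0.0841/0.1745 ≈ -0.48.
|E| < 1: demand is inelastic over this range.

-0.48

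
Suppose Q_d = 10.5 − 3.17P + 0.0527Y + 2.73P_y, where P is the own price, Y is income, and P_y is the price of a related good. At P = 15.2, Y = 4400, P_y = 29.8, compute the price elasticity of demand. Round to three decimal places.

-0.175

Substituting, Q_d = 10.5 − 3.17(15.2) + 0.0527(4400) + 2.73(29.8) = 10.5 − 48.184 + 231.88 + 81.354 = 275.55.
∂Q_d/∂P = −3.17, so E_p = (−3.17)·(15.2/275.55) ≈ -0.175.
|E_p| < 1: demand is inelastic.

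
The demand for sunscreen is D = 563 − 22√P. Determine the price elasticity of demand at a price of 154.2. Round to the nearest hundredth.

-0.47

At P = 154.2, D = 289.81.
dD/dP = −22/(2√P) = −22/(2·12.4177).
Point elasticity E = (dD/dP)·(P/D) = -0.8858 × 154.2/289.81 ≈ -0.47.
|E| < 1, so demand is inelastic at this price.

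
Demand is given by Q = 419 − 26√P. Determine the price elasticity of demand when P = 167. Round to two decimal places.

At P = 167, Q = 83.006.
dQ/dP = −26/(2√P) = −26/(2·12.9228).
Point elasticity E = (dQ/dP)·(P/Q) = -1.006 × 167/83.006 ≈ -2.02.
|E| > 1, so demand is elastic at this price.

-2.02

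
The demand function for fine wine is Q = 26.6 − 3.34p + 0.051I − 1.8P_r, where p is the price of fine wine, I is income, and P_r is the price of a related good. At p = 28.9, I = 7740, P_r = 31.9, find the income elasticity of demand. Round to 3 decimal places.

Substituting, Q = 26.6 − 3.34(28.9) + 0.051(7740) − 1.8(31.9) = 26.6 − 96.526 + 394.74 − 57.42 = 267.394.
∂Q/∂I = +0.051, so E_I = 0.051·(7740/267.394) ≈ 1.476.
E_I > 1: normal good (luxury).

1.476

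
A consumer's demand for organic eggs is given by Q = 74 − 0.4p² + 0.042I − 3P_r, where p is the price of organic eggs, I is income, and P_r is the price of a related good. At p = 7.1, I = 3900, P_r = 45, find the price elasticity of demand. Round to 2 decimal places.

-0.49

Evaluating quantity at (p, I, P_r) gives Q = 74 − 0.4(7.1)² + 0.042(3900) − 3(45) = 74 − 20.164 + 163.8 − 135 = 82.636.
∂Q/∂p = −2·0.4·p = -5.68, so E_p = -5.68·(7.1/82.636) ≈ -0.49.
|E_p| < 1: demand is inelastic.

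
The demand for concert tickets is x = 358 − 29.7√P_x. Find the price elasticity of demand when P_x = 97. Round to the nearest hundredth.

At P_x = 97, x = 65.4889.
dx/dP_x = −29.7/(2√P_x) = −29.7/(2·9.8489).
Point elasticity E = (dx/dP_x)·(P_x/x) = -1.5078 × 97/65.4889 ≈ -2.23.
|E| > 1, so demand is elastic at this price.

-2.23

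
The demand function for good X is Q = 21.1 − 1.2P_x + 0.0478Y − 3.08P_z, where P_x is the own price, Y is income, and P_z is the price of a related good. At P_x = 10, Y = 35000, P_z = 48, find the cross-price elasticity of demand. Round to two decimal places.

-0.10

Q = 21.1 − 1.2(10) + 0.0478(35000) − 3.08(48) = 21.1 − 12 + 1673 − 147.84 = 1534.26.
∂Q/∂P_z = −3.08, so E_xy = -3.08·(48/1534.26) ≈ -0.10.
E_xy < 0: the goods are complements.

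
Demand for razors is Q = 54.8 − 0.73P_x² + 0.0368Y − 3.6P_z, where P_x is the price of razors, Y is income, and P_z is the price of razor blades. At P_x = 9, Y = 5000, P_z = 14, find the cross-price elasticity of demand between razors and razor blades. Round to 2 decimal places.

-0.39

First evaluate Q: 54.8 − 0.73(9)² + 0.0368(5000) − 3.6(14) = 54.8 − 59.13 + 184 − 50.4 = 129.27.
∂Q/∂P_z = −3.6, so E_xy = -3.6·(14/129.27) ≈ -0.39.
E_xy < 0: the goods are complements.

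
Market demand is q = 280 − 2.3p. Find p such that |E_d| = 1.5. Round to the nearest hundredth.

Set −bp/(a − bp) = −1.5 ⇒ bp = 1.5(a − bp) ⇒ bp(1+1.5) = 1.5·a.
p = 1.5·280/(2.3·2.5) ≈ 73.04.

73.04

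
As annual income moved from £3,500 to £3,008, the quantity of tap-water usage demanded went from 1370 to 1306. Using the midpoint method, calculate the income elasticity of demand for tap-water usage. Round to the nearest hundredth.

0.32

%ΔQ = (1306 − 1370)/[(1370+1306)/2] = -64/1338 ≈ -0.0478.
%ΔY = (3,008 − 3,500)/[(3,500+3,008)/2] = -492/3254 ≈ -0.1512.
E_I = %ΔQ/%ΔY ≈ 0.32.
E_I ∈ (0,1): normal good (necessity).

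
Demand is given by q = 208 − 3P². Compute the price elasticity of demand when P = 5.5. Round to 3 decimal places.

At P = 5.5, q = 117.25.
dq/dP = −2·3·P = −33.
Point elasticity E = (dq/dP)·(P/q) = -33 × 5.5/117.25 ≈ -1.548.
|E| > 1, so demand is elastic at this price.

-1.548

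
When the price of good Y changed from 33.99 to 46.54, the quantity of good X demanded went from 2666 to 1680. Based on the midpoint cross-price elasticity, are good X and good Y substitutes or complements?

complements

%ΔQ_x = (1680 − 2666)/[(2666+1680)/2] = -986/2173 ≈ -0.4538.
%ΔP_y = (46.54 − 33.99)/[(33.99+46.54)/2] ≈ 0.3117.
E_xy = -0.4538/0.3117 ≈ -1.456.
E_xy < 0, so the goods are complements.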